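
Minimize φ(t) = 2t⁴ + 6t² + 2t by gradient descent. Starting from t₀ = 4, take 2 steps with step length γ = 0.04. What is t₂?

φ′(t) = 8t³ + 12t + 2
Step 1: φ′(4) = 562; t₁ = 4 − 0.04·562 = -18.48
Step 2: φ′(-18.48) = -50708.657536; t₂ = -18.48 − 0.04·(-50708.657536) = 2009.86630144

2009.86630144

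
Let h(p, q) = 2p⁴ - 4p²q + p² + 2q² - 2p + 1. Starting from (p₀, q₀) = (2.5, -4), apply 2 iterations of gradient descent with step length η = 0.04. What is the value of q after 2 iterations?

∇h = (8p³ - 8pq + 2p - 2, -4p² + 4q)
Step 1: at (2.5, -4), ∇h = (208, -41) → (2.5, -4) − 0.04·(208, -41) = (-5.82, -2.36)
Step 2: at (-5.82, -2.36), ∇h = (-1700.620544, -144.9296) → (-5.82, -2.36) − 0.04·(-1700.620544, -144.9296) = (62.20482176, 3.437184)
q = 3.437184

3.437184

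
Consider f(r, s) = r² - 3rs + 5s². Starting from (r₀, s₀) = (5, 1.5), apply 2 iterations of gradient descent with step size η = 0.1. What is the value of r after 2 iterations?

4.01

∇f = (2r - 3s, -3r + 10s)
(r₁, s₁) = (5, 1.5) − 0.1·(5.5, 0) = (4.45, 1.5)
(r₂, s₂) = (4.45, 1.5) − 0.1·(4.4, 1.65) = (4.01, 1.335)
r = 4.01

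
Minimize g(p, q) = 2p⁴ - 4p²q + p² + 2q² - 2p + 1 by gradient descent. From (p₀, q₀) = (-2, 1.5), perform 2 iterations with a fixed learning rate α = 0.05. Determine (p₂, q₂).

∇g = (8p³ - 8pq + 2p - 2, -4p² + 4q)
Step 1: at (-2, 1.5), ∇g = (-46, -10) → (-2, 1.5) − 0.05·(-46, -10) = (0.3, 2)
Step 2: at (0.3, 2), ∇g = (-5.984, 7.64) → (0.3, 2) − 0.05·(-5.984, 7.64) = (0.5992, 1.618)

(0.5992, 1.618)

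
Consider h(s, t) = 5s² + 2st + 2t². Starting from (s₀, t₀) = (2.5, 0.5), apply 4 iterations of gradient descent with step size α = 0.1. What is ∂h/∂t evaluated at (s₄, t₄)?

∇h = (10s + 2t, 2s + 4t)
Step 1: at (2.5, 0.5), ∇h = (26, 7) → (2.5, 0.5) − 0.1·(26, 7) = (-0.1, -0.2)
Step 2: at (-0.1, -0.2), ∇h = (-1.4, -1) → (-0.1, -0.2) − 0.1·(-1.4, -1) = (0.04, -0.1)
Step 3: at (0.04, -0.1), ∇h = (0.2, -0.32) → (0.04, -0.1) − 0.1·(0.2, -0.32) = (0.02, -0.068)
Step 4: at (0.02, -0.068), ∇h = (0.064, -0.232) → (0.02, -0.068) − 0.1·(0.064, -0.232) = (0.0136, -0.0448)
∂h/∂t at (0.0136, -0.0448) = -0.152

-0.152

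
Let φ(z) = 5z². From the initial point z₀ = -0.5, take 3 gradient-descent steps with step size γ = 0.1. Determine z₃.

φ′(z) = 10z
Step 1: φ′(-0.5) = -5; z₁ = -0.5 − 0.1·(-5) = 0
Step 2: φ′(0) = 0; z₂ = 0 − 0.1·0 = 0
Step 3: φ′(0) = 0; z₃ = 0 − 0.1·0 = 0

0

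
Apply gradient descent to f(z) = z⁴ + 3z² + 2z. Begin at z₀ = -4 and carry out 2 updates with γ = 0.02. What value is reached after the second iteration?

f′(z) = 4z³ + 6z + 2
z₁ = -4 − 0.02·(-278) = 1.56
z₂ = 1.56 − 0.02·26.545664 = 1.02908672

1.02908672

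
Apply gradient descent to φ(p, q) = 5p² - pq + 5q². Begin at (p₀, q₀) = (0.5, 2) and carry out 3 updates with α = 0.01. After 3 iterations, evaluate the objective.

11.06073309464775

∇φ = (10p - q, -p + 10q)
(p₁, q₁) = (0.5, 2) − 0.01·(3, 19.5) = (0.47, 1.805)
(p₂, q₂) = (0.47, 1.805) − 0.01·(2.895, 17.58) = (0.44105, 1.6292)
(p₃, q₃) = (0.44105, 1.6292) − 0.01·(2.7813, 15.85095) = (0.413237, 1.4706905)
φ(0.413237, 1.4706905) = 11.06073309464775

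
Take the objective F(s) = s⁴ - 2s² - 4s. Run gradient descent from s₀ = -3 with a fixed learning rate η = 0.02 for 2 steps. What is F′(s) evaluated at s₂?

F′(s) = 4s³ - 4s - 4
s₁ = -3 − 0.02·(-100) = -1
s₂ = -1 − 0.02·(-4) = -0.92
F′(s) at (-0.92) = -3.434752

-3.434752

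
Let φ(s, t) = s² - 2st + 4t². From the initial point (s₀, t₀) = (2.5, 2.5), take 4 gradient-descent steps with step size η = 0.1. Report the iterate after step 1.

(2.5, 1)

∇φ = (2s - 2t, -2s + 8t)
(s₁, t₁) = (2.5, 2.5) − 0.1·(0, 15) = (2.5, 1)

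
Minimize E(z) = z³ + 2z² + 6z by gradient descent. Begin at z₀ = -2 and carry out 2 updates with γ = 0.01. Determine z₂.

-2.2083

E′(z) = 3z² + 4z + 6
z₁ = -2 − 0.01·10 = -2.1
z₂ = -2.1 − 0.01·10.83 = -2.2083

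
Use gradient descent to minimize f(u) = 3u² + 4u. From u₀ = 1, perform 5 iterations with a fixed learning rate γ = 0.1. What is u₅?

f′(u) = 6u + 4
Step 1: f′(1) = 10; u₁ = 1 − 0.1·10 = 0
Step 2: f′(0) = 4; u₂ = 0 − 0.1·4 = -0.4
Step 3: f′(-0.4) = 1.6; u₃ = -0.4 − 0.1·1.6 = -0.56
Step 4: f′(-0.56) = 0.64; u₄ = -0.56 − 0.1·0.64 = -0.624
Step 5: f′(-0.624) = 0.256; u₅ = -0.624 − 0.1·0.256 = -0.6496

-0.6496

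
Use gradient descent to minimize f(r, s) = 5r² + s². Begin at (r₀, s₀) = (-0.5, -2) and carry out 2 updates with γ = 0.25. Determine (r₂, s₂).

(-1.125, -0.5)

∇f = (10r, 2s)
Step 1: at (-0.5, -2), ∇f = (-5, -4) → (-0.5, -2) − 0.25·(-5, -4) = (0.75, -1)
Step 2: at (0.75, -1), ∇f = (7.5, -2) → (0.75, -1) − 0.25·(7.5, -2) = (-1.125, -0.5)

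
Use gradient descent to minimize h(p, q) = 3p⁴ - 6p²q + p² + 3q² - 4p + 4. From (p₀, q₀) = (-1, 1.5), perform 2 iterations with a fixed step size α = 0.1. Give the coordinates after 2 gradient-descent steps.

∇h = (12p³ - 12pq + 2p - 4, -6p² + 6q)
(p₁, q₁) = (-1, 1.5) − 0.1·(0, 3) = (-1, 1.2)
(p₂, q₂) = (-1, 1.2) − 0.1·(-3.6, 1.2) = (-0.64, 1.08)

(-0.64, 1.08)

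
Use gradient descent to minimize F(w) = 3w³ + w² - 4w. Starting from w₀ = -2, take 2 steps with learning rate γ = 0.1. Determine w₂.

F′(w) = 9w² + 2w - 4
w₁ = -2 − 0.1·28 = -4.8
w₂ = -4.8 − 0.1·193.76 = -24.176

-24.176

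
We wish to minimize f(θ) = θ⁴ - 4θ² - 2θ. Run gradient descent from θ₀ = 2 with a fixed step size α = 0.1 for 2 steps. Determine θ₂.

f′(θ) = 4θ³ - 8θ - 2
θ₁ = 2 − 0.1·14 = 0.6
θ₂ = 0.6 − 0.1·(-5.936) = 1.1936

1.1936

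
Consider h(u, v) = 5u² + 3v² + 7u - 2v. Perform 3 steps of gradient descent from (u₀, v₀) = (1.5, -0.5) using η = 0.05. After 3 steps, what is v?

0.0475

∇h = (10u + 7, 6v - 2)
(u₁, v₁) = (1.5, -0.5) − 0.05·(22, -5) = (0.4, -0.25)
(u₂, v₂) = (0.4, -0.25) − 0.05·(11, -3.5) = (-0.15, -0.075)
(u₃, v₃) = (-0.15, -0.075) − 0.05·(5.5, -2.45) = (-0.425, 0.0475)
v = 0.0475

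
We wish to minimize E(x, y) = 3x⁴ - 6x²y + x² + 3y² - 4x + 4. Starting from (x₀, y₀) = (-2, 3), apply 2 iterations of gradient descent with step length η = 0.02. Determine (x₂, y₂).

(-1.64025856, 2.967552)

∇E = (12x³ - 12xy + 2x - 4, -6x² + 6y)
(x₁, y₁) = (-2, 3) − 0.02·(-32, -6) = (-1.36, 3.12)
(x₂, y₂) = (-1.36, 3.12) − 0.02·(14.012928, 7.6224) = (-1.64025856, 2.967552)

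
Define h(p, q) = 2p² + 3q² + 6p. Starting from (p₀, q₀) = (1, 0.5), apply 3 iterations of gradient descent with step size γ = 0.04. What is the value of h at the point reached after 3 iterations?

∇h = (4p + 6, 6q)
Step 1: at (1, 0.5), ∇h = (10, 3) → (1, 0.5) − 0.04·(10, 3) = (0.6, 0.38)
Step 2: at (0.6, 0.38), ∇h = (8.4, 2.28) → (0.6, 0.38) − 0.04·(8.4, 2.28) = (0.264, 0.2888)
Step 3: at (0.264, 0.2888), ∇h = (7.056, 1.7328) → (0.264, 0.2888) − 0.04·(7.056, 1.7328) = (-0.01824, 0.219488)
h(-0.01824, 0.219488) = 0.035750341632

0.035750341632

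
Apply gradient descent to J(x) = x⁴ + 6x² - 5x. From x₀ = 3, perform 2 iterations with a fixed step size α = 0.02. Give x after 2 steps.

0.26634816

J′(x) = 4x³ + 12x - 5
x₁ = 3 − 0.02·139 = 0.22
x₂ = 0.22 − 0.02·(-2.317408) = 0.26634816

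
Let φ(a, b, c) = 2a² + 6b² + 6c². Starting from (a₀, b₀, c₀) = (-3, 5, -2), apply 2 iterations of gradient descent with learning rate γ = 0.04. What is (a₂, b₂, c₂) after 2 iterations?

(-2.1168, 1.352, -0.5408)

∇φ = (4a, 12b, 12c)
Step 1: at (-3, 5, -2), ∇φ = (-12, 60, -24) → (-3, 5, -2) − 0.04·(-12, 60, -24) = (-2.52, 2.6, -1.04)
Step 2: at (-2.52, 2.6, -1.04), ∇φ = (-10.08, 31.2, -12.48) → (-2.52, 2.6, -1.04) − 0.04·(-10.08, 31.2, -12.48) = (-2.1168, 1.352, -0.5408)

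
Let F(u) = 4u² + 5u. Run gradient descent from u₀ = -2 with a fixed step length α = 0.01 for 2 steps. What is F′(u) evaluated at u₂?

-9.3104

F′(u) = 8u + 5
u₁ = -2 − 0.01·(-11) = -1.89
u₂ = -1.89 − 0.01·(-10.12) = -1.7888
F′(u) at (-1.7888) = -9.3104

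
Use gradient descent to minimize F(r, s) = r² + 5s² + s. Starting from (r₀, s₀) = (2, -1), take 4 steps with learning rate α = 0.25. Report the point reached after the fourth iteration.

(0.125, -4.65625)

∇F = (2r, 10s + 1)
(r₁, s₁) = (2, -1) − 0.25·(4, -9) = (1, 1.25)
(r₂, s₂) = (1, 1.25) − 0.25·(2, 13.5) = (0.5, -2.125)
(r₃, s₃) = (0.5, -2.125) − 0.25·(1, -20.25) = (0.25, 2.9375)
(r₄, s₄) = (0.25, 2.9375) − 0.25·(0.5, 30.375) = (0.125, -4.65625)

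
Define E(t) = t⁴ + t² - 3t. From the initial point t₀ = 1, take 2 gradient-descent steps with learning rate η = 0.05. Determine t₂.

E′(t) = 4t³ + 2t - 3
t₁ = 1 − 0.05·3 = 0.85
t₂ = 0.85 − 0.05·1.1565 = 0.792175

0.792175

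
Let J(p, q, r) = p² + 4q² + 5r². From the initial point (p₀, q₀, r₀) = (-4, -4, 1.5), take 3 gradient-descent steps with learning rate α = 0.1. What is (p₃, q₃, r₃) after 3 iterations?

∇J = (2p, 8q, 10r)
(p₁, q₁, r₁) = (-4, -4, 1.5) − 0.1·(-8, -32, 15) = (-3.2, -0.8, 0)
(p₂, q₂, r₂) = (-3.2, -0.8, 0) − 0.1·(-6.4, -6.4, 0) = (-2.56, -0.16, 0)
(p₃, q₃, r₃) = (-2.56, -0.16, 0) − 0.1·(-5.12, -1.28, 0) = (-2.048, -0.032, 0)

(-2.048, -0.032, 0)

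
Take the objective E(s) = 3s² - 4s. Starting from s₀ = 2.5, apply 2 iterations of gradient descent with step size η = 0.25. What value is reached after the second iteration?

E′(s) = 6s - 4
Step 1: E′(2.5) = 11; s₁ = 2.5 − 0.25·11 = -0.25
Step 2: E′(-0.25) = -5.5; s₂ = -0.25 − 0.25·(-5.5) = 1.125

1.125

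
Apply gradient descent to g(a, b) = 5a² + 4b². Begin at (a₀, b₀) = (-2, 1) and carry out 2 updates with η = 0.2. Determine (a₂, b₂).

∇g = (10a, 8b)
Step 1: at (-2, 1), ∇g = (-20, 8) → (-2, 1) − 0.2·(-20, 8) = (2, -0.6)
Step 2: at (2, -0.6), ∇g = (20, -4.8) → (2, -0.6) − 0.2·(20, -4.8) = (-2, 0.36)

(-2, 0.36)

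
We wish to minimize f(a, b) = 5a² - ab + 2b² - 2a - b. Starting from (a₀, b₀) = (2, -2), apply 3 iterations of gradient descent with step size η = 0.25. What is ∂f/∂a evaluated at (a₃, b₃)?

-77.609375

∇f = (10a - b - 2, -a + 4b - 1)
(a₁, b₁) = (2, -2) − 0.25·(20, -11) = (-3, 0.75)
(a₂, b₂) = (-3, 0.75) − 0.25·(-32.75, 5) = (5.1875, -0.5)
(a₃, b₃) = (5.1875, -0.5) − 0.25·(50.375, -8.1875) = (-7.40625, 1.546875)
∂f/∂a at (-7.40625, 1.546875) = -77.609375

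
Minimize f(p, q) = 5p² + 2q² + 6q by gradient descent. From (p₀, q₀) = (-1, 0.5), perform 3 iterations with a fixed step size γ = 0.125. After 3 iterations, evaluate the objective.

-4.373779296875

∇f = (10p, 4q + 6)
(p₁, q₁) = (-1, 0.5) − 0.125·(-10, 8) = (0.25, -0.5)
(p₂, q₂) = (0.25, -0.5) − 0.125·(2.5, 4) = (-0.0625, -1)
(p₃, q₃) = (-0.0625, -1) − 0.125·(-0.625, 2) = (0.015625, -1.25)
f(0.015625, -1.25) = -4.373779296875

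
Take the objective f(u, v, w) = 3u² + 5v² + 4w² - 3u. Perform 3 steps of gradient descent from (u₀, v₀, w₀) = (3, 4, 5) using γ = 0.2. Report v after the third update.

-4

∇f = (6u - 3, 10v, 8w)
(u₁, v₁, w₁) = (3, 4, 5) − 0.2·(15, 40, 40) = (0, -4, -3)
(u₂, v₂, w₂) = (0, -4, -3) − 0.2·(-3, -40, -24) = (0.6, 4, 1.8)
(u₃, v₃, w₃) = (0.6, 4, 1.8) − 0.2·(0.6, 40, 14.4) = (0.48, -4, -1.08)
v = -4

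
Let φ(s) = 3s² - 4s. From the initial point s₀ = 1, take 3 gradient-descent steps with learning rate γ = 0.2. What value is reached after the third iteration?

0.664

φ′(s) = 6s - 4
Step 1: φ′(1) = 2; s₁ = 1 − 0.2·2 = 0.6
Step 2: φ′(0.6) = -0.4; s₂ = 0.6 − 0.2·(-0.4) = 0.68
Step 3: φ′(0.68) = 0.08; s₃ = 0.68 − 0.2·0.08 = 0.664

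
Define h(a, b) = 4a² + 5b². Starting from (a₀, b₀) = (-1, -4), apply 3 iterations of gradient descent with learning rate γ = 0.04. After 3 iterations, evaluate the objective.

∇h = (8a, 10b)
Step 1: at (-1, -4), ∇h = (-8, -40) → (-1, -4) − 0.04·(-8, -40) = (-0.68, -2.4)
Step 2: at (-0.68, -2.4), ∇h = (-5.44, -24) → (-0.68, -2.4) − 0.04·(-5.44, -24) = (-0.4624, -1.44)
Step 3: at (-0.4624, -1.44), ∇h = (-3.6992, -14.4) → (-0.4624, -1.44) − 0.04·(-3.6992, -14.4) = (-0.314432, -0.864)
h(-0.314432, -0.864) = 4.127949930496

4.127949930496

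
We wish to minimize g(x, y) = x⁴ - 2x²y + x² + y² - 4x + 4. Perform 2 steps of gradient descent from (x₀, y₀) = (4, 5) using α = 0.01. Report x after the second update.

∇g = (4x³ - 4xy + 2x - 4, -2x² + 2y)
Step 1: at (4, 5), ∇g = (180, -22) → (4, 5) − 0.01·(180, -22) = (2.2, 5.22)
Step 2: at (2.2, 5.22), ∇g = (-2.944, 0.76) → (2.2, 5.22) − 0.01·(-2.944, 0.76) = (2.22944, 5.2124)
x = 2.22944

2.22944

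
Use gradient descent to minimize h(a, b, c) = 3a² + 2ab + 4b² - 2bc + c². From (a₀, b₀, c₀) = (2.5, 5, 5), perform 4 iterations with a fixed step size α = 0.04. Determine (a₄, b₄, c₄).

(0.1520192, 1.8238592, 4.5122176)

∇h = (6a + 2b, 2a + 8b - 2c, -2b + 2c)
(a₁, b₁, c₁) = (2.5, 5, 5) − 0.04·(25, 35, 0) = (1.5, 3.6, 5)
(a₂, b₂, c₂) = (1.5, 3.6, 5) − 0.04·(16.2, 21.8, 2.8) = (0.852, 2.728, 4.888)
(a₃, b₃, c₃) = (0.852, 2.728, 4.888) − 0.04·(10.568, 13.752, 4.32) = (0.42928, 2.17792, 4.7152)
(a₄, b₄, c₄) = (0.42928, 2.17792, 4.7152) − 0.04·(6.93152, 8.85152, 5.07456) = (0.1520192, 1.8238592, 4.5122176)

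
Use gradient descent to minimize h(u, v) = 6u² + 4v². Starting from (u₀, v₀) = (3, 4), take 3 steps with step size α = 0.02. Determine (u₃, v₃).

∇h = (12u, 8v)
Step 1: at (3, 4), ∇h = (36, 32) → (3, 4) − 0.02·(36, 32) = (2.28, 3.36)
Step 2: at (2.28, 3.36), ∇h = (27.36, 26.88) → (2.28, 3.36) − 0.02·(27.36, 26.88) = (1.7328, 2.8224)
Step 3: at (1.7328, 2.8224), ∇h = (20.7936, 22.5792) → (1.7328, 2.8224) − 0.02·(20.7936, 22.5792) = (1.316928, 2.370816)

(1.316928, 2.370816)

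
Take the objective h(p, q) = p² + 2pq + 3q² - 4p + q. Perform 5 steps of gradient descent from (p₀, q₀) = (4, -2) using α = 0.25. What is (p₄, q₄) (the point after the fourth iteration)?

∇h = (2p + 2q - 4, 2p + 6q + 1)
Step 1: at (4, -2), ∇h = (0, -3) → (4, -2) − 0.25·(0, -3) = (4, -1.25)
Step 2: at (4, -1.25), ∇h = (1.5, 1.5) → (4, -1.25) − 0.25·(1.5, 1.5) = (3.625, -1.625)
Step 3: at (3.625, -1.625), ∇h = (0, -1.5) → (3.625, -1.625) − 0.25·(0, -1.5) = (3.625, -1.25)
Step 4: at (3.625, -1.25), ∇h = (0.75, 0.75) → (3.625, -1.25) − 0.25·(0.75, 0.75) = (3.4375, -1.4375)

(3.4375, -1.4375)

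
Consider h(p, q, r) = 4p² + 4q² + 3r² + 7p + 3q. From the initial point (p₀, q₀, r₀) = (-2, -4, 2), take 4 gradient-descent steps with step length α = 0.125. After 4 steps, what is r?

∇h = (8p + 7, 8q + 3, 6r)
Step 1: at (-2, -4, 2), ∇h = (-9, -29, 12) → (-2, -4, 2) − 0.125·(-9, -29, 12) = (-0.875, -0.375, 0.5)
Step 2: at (-0.875, -0.375, 0.5), ∇h = (0, 0, 3) → (-0.875, -0.375, 0.5) − 0.125·(0, 0, 3) = (-0.875, -0.375, 0.125)
Step 3: at (-0.875, -0.375, 0.125), ∇h = (0, 0, 0.75) → (-0.875, -0.375, 0.125) − 0.125·(0, 0, 0.75) = (-0.875, -0.375, 0.03125)
Step 4: at (-0.875, -0.375, 0.03125), ∇h = (0, 0, 0.1875) → (-0.875, -0.375, 0.03125) − 0.125·(0, 0, 0.1875) = (-0.875, -0.375, 0.0078125)
r = 0.0078125

0.0078125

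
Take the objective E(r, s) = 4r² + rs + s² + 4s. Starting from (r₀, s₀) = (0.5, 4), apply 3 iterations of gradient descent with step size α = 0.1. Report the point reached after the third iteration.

∇E = (8r + s, r + 2s + 4)
Step 1: at (0.5, 4), ∇E = (8, 12.5) → (0.5, 4) − 0.1·(8, 12.5) = (-0.3, 2.75)
Step 2: at (-0.3, 2.75), ∇E = (0.35, 9.2) → (-0.3, 2.75) − 0.1·(0.35, 9.2) = (-0.335, 1.83)
Step 3: at (-0.335, 1.83), ∇E = (-0.85, 7.325) → (-0.335, 1.83) − 0.1·(-0.85, 7.325) = (-0.25, 1.0975)

(-0.25, 1.0975)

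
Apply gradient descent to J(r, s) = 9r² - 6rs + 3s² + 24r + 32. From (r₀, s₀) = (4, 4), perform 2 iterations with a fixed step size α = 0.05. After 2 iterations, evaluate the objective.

∇J = (18r - 6s + 24, -6r + 6s)
(r₁, s₁) = (4, 4) − 0.05·(72, 0) = (0.4, 4)
(r₂, s₂) = (0.4, 4) − 0.05·(7.2, 21.6) = (0.04, 2.92)
J(0.04, 2.92) = 57.8528

57.8528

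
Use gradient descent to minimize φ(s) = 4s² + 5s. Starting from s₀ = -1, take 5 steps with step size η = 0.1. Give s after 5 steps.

φ′(s) = 8s + 5
s₁ = -1 − 0.1·(-3) = -0.7
s₂ = -0.7 − 0.1·(-0.6) = -0.64
s₃ = -0.64 − 0.1·(-0.12) = -0.628
s₄ = -0.628 − 0.1·(-0.024) = -0.6256
s₅ = -0.6256 − 0.1·(-0.0048) = -0.62512

-0.62512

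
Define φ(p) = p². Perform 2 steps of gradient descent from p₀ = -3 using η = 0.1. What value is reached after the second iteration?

φ′(p) = 2p
p₁ = -3 − 0.1·(-6) = -2.4
p₂ = -2.4 − 0.1·(-4.8) = -1.92

-1.92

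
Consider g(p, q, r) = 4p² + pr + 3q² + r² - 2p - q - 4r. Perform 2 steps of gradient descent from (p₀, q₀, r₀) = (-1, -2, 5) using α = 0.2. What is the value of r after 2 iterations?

3.2

∇g = (8p + r - 2, 6q - 1, p + 2r - 4)
Step 1: at (-1, -2, 5), ∇g = (-5, -13, 5) → (-1, -2, 5) − 0.2·(-5, -13, 5) = (0, 0.6, 4)
Step 2: at (0, 0.6, 4), ∇g = (2, 2.6, 4) → (0, 0.6, 4) − 0.2·(2, 2.6, 4) = (-0.4, 0.08, 3.2)
r = 3.2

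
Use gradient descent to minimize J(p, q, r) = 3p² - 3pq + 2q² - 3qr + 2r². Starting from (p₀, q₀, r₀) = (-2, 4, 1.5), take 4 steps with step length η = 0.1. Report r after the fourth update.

∇J = (6p - 3q, -3p + 4q - 3r, -3q + 4r)
(p₁, q₁, r₁) = (-2, 4, 1.5) − 0.1·(-24, 17.5, -6) = (0.4, 2.25, 2.1)
(p₂, q₂, r₂) = (0.4, 2.25, 2.1) − 0.1·(-4.35, 1.5, 1.65) = (0.835, 2.1, 1.935)
(p₃, q₃, r₃) = (0.835, 2.1, 1.935) − 0.1·(-1.29, 0.09, 1.44) = (0.964, 2.091, 1.791)
(p₄, q₄, r₄) = (0.964, 2.091, 1.791) − 0.1·(-0.489, 0.099, 0.891) = (1.0129, 2.0811, 1.7019)
r = 1.7019

1.7019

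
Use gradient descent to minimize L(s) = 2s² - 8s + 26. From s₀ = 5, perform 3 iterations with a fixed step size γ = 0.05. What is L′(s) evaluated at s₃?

6.144

L′(s) = 4s - 8
Step 1: L′(5) = 12; s₁ = 5 − 0.05·12 = 4.4
Step 2: L′(4.4) = 9.6; s₂ = 4.4 − 0.05·9.6 = 3.92
Step 3: L′(3.92) = 7.68; s₃ = 3.92 − 0.05·7.68 = 3.536
L′(s) at (3.536) = 6.144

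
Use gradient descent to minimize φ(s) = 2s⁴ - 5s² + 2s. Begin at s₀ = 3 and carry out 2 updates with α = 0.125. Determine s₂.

φ′(s) = 8s³ - 10s + 2
s₁ = 3 − 0.125·188 = -20.5
s₂ = -20.5 − 0.125·(-68714) = 8568.75

8568.75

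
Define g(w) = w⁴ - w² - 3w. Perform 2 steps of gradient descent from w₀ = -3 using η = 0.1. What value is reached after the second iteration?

g′(w) = 4w³ - 2w - 3
w₁ = -3 − 0.1·(-105) = 7.5
w₂ = 7.5 − 0.1·1669.5 = -159.45

-159.45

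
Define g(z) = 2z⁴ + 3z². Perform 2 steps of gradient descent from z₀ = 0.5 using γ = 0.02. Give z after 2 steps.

g′(z) = 8z³ + 6z
z₁ = 0.5 − 0.02·4 = 0.42
z₂ = 0.42 − 0.02·3.112704 = 0.35774592

0.35774592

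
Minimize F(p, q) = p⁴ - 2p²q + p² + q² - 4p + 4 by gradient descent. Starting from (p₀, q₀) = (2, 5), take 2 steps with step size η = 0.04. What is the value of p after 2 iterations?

2.12275712

∇F = (4p³ - 4pq + 2p - 4, -2p² + 2q)
Step 1: at (2, 5), ∇F = (-8, 2) → (2, 5) − 0.04·(-8, 2) = (2.32, 4.92)
Step 2: at (2.32, 4.92), ∇F = (4.931072, -0.9248) → (2.32, 4.92) − 0.04·(4.931072, -0.9248) = (2.12275712, 4.956992)
p = 2.12275712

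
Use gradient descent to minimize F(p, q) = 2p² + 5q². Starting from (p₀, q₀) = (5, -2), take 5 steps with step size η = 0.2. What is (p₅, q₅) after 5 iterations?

(0.0016, 2)

∇F = (4p, 10q)
Step 1: at (5, -2), ∇F = (20, -20) → (5, -2) − 0.2·(20, -20) = (1, 2)
Step 2: at (1, 2), ∇F = (4, 20) → (1, 2) − 0.2·(4, 20) = (0.2, -2)
Step 3: at (0.2, -2), ∇F = (0.8, -20) → (0.2, -2) − 0.2·(0.8, -20) = (0.04, 2)
Step 4: at (0.04, 2), ∇F = (0.16, 20) → (0.04, 2) − 0.2·(0.16, 20) = (0.008, -2)
Step 5: at (0.008, -2), ∇F = (0.032, -20) → (0.008, -2) − 0.2·(0.032, -20) = (0.0016, 2)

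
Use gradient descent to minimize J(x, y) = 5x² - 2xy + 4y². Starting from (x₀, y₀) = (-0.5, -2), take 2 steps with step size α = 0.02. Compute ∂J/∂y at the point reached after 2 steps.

∇J = (10x - 2y, -2x + 8y)
(x₁, y₁) = (-0.5, -2) − 0.02·(-1, -15) = (-0.48, -1.7)
(x₂, y₂) = (-0.48, -1.7) − 0.02·(-1.4, -12.64) = (-0.452, -1.4472)
∂J/∂y at (-0.452, -1.4472) = -10.6736

-10.6736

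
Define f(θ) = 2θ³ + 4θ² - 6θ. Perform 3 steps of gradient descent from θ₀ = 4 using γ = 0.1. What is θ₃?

f′(θ) = 6θ² + 8θ - 6
Step 1: f′(4) = 122; θ₁ = 4 − 0.1·122 = -8.2
Step 2: f′(-8.2) = 331.84; θ₂ = -8.2 − 0.1·331.84 = -41.384
Step 3: f′(-41.384) = 9938.740736; θ₃ = -41.384 − 0.1·9938.740736 = -1035.2580736

-1035.2580736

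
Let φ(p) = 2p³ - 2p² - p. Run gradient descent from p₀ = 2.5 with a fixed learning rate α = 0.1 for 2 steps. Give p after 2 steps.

-0.1235

φ′(p) = 6p² - 4p - 1
p₁ = 2.5 − 0.1·26.5 = -0.15
p₂ = -0.15 − 0.1·(-0.265) = -0.1235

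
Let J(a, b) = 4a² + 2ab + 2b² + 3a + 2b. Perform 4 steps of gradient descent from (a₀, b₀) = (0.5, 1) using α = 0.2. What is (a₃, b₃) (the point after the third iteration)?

(-0.82, -0.528)

∇J = (8a + 2b + 3, 2a + 4b + 2)
(a₁, b₁) = (0.5, 1) − 0.2·(9, 7) = (-1.3, -0.4)
(a₂, b₂) = (-1.3, -0.4) − 0.2·(-8.2, -2.2) = (0.34, 0.04)
(a₃, b₃) = (0.34, 0.04) − 0.2·(5.8, 2.84) = (-0.82, -0.528)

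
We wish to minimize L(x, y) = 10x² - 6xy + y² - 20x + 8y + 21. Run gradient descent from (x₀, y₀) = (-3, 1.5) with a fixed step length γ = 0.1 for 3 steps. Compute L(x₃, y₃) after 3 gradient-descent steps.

556.8852

∇L = (20x - 6y - 20, -6x + 2y + 8)
Step 1: at (-3, 1.5), ∇L = (-89, 29) → (-3, 1.5) − 0.1·(-89, 29) = (5.9, -1.4)
Step 2: at (5.9, -1.4), ∇L = (106.4, -30.2) → (5.9, -1.4) − 0.1·(106.4, -30.2) = (-4.74, 1.62)
Step 3: at (-4.74, 1.62), ∇L = (-124.52, 39.68) → (-4.74, 1.62) − 0.1·(-124.52, 39.68) = (7.712, -2.348)
L(7.712, -2.348) = 556.8852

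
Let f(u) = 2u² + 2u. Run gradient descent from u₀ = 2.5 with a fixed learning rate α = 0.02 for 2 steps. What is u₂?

2.0392

f′(u) = 4u + 2
u₁ = 2.5 − 0.02·12 = 2.26
u₂ = 2.26 − 0.02·11.04 = 2.0392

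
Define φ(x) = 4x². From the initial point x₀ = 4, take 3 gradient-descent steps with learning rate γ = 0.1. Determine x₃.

0.032

φ′(x) = 8x
x₁ = 4 − 0.1·32 = 0.8
x₂ = 0.8 − 0.1·6.4 = 0.16
x₃ = 0.16 − 0.1·1.28 = 0.032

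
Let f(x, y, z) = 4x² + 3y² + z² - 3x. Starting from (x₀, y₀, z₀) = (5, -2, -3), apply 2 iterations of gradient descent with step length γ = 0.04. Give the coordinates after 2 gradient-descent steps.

∇f = (8x - 3, 6y, 2z)
(x₁, y₁, z₁) = (5, -2, -3) − 0.04·(37, -12, -6) = (3.52, -1.52, -2.76)
(x₂, y₂, z₂) = (3.52, -1.52, -2.76) − 0.04·(25.16, -9.12, -5.52) = (2.5136, -1.1552, -2.5392)

(2.5136, -1.1552, -2.5392)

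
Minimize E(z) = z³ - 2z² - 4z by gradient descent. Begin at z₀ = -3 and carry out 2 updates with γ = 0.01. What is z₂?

E′(z) = 3z² - 4z - 4
z₁ = -3 − 0.01·35 = -3.35
z₂ = -3.35 − 0.01·43.0675 = -3.780675

-3.780675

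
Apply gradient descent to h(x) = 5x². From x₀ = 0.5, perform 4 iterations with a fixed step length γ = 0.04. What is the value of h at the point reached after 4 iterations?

0.0209952

h′(x) = 10x
Step 1: h′(0.5) = 5; x₁ = 0.5 − 0.04·5 = 0.3
Step 2: h′(0.3) = 3; x₂ = 0.3 − 0.04·3 = 0.18
Step 3: h′(0.18) = 1.8; x₃ = 0.18 − 0.04·1.8 = 0.108
Step 4: h′(0.108) = 1.08; x₄ = 0.108 − 0.04·1.08 = 0.0648
h(0.0648) = 0.0209952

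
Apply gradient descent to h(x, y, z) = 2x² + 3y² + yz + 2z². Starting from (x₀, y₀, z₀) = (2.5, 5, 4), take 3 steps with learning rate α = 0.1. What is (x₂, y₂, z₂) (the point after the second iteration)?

(0.9, 0.45, 0.98)

∇h = (4x, 6y + z, y + 4z)
Step 1: at (2.5, 5, 4), ∇h = (10, 34, 21) → (2.5, 5, 4) − 0.1·(10, 34, 21) = (1.5, 1.6, 1.9)
Step 2: at (1.5, 1.6, 1.9), ∇h = (6, 11.5, 9.2) → (1.5, 1.6, 1.9) − 0.1·(6, 11.5, 9.2) = (0.9, 0.45, 0.98)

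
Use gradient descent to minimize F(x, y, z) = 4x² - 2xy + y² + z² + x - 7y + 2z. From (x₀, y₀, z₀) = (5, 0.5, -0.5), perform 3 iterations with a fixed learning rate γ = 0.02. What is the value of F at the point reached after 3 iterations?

∇F = (8x - 2y + 1, -2x + 2y - 7, 2z + 2)
(x₁, y₁, z₁) = (5, 0.5, -0.5) − 0.02·(40, -16, 1) = (4.2, 0.82, -0.52)
(x₂, y₂, z₂) = (4.2, 0.82, -0.52) − 0.02·(32.96, -13.76, 0.96) = (3.5408, 1.0952, -0.5392)
(x₃, y₃, z₃) = (3.5408, 1.0952, -0.5392) − 0.02·(27.136, -11.8912, 0.9216) = (2.99808, 1.333024, -0.557632)
F(2.99808, 1.333024, -0.557632) = 22.60046398976

22.60046398976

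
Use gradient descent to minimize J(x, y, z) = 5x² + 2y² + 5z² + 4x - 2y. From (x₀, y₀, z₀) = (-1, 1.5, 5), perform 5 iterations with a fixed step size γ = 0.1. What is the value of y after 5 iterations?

0.57776

∇J = (10x + 4, 4y - 2, 10z)
(x₁, y₁, z₁) = (-1, 1.5, 5) − 0.1·(-6, 4, 50) = (-0.4, 1.1, 0)
(x₂, y₂, z₂) = (-0.4, 1.1, 0) − 0.1·(0, 2.4, 0) = (-0.4, 0.86, 0)
(x₃, y₃, z₃) = (-0.4, 0.86, 0) − 0.1·(0, 1.44, 0) = (-0.4, 0.716, 0)
(x₄, y₄, z₄) = (-0.4, 0.716, 0) − 0.1·(0, 0.864, 0) = (-0.4, 0.6296, 0)
(x₅, y₅, z₅) = (-0.4, 0.6296, 0) − 0.1·(0, 0.5184, 0) = (-0.4, 0.57776, 0)
y = 0.57776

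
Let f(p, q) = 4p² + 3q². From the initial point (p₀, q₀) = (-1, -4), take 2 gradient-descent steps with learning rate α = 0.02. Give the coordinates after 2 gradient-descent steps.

∇f = (8p, 6q)
(p₁, q₁) = (-1, -4) − 0.02·(-8, -24) = (-0.84, -3.52)
(p₂, q₂) = (-0.84, -3.52) − 0.02·(-6.72, -21.12) = (-0.7056, -3.0976)

(-0.7056, -3.0976)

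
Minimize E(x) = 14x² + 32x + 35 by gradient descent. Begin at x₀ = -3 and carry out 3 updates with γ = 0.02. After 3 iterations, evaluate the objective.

17.064662011904

E′(x) = 28x + 32
x₁ = -3 − 0.02·(-52) = -1.96
x₂ = -1.96 − 0.02·(-22.88) = -1.5024
x₃ = -1.5024 − 0.02·(-10.0672) = -1.301056
E(-1.301056) = 17.064662011904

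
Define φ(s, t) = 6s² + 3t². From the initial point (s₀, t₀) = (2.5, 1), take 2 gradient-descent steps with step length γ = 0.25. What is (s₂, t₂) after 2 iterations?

∇φ = (12s, 6t)
(s₁, t₁) = (2.5, 1) − 0.25·(30, 6) = (-5, -0.5)
(s₂, t₂) = (-5, -0.5) − 0.25·(-60, -3) = (10, 0.25)

(10, 0.25)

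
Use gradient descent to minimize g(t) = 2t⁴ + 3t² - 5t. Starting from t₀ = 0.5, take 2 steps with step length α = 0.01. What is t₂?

0.51878792

g′(t) = 8t³ + 6t - 5
Step 1: g′(0.5) = -1; t₁ = 0.5 − 0.01·(-1) = 0.51
Step 2: g′(0.51) = -0.878792; t₂ = 0.51 − 0.01·(-0.878792) = 0.51878792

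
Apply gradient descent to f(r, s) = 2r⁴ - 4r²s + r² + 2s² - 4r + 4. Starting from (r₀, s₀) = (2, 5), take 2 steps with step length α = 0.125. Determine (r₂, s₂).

∇f = (8r³ - 8rs + 2r - 4, -4r² + 4s)
Step 1: at (2, 5), ∇f = (-16, 4) → (2, 5) − 0.125·(-16, 4) = (4, 4.5)
Step 2: at (4, 4.5), ∇f = (372, -46) → (4, 4.5) − 0.125·(372, -46) = (-42.5, 10.25)

(-42.5, 10.25)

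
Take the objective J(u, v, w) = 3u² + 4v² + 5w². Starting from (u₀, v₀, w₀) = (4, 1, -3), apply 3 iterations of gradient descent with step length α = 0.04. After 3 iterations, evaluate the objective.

11.744586502144

∇J = (6u, 8v, 10w)
(u₁, v₁, w₁) = (4, 1, -3) − 0.04·(24, 8, -30) = (3.04, 0.68, -1.8)
(u₂, v₂, w₂) = (3.04, 0.68, -1.8) − 0.04·(18.24, 5.44, -18) = (2.3104, 0.4624, -1.08)
(u₃, v₃, w₃) = (2.3104, 0.4624, -1.08) − 0.04·(13.8624, 3.6992, -10.8) = (1.755904, 0.314432, -0.648)
J(1.755904, 0.314432, -0.648) = 11.744586502144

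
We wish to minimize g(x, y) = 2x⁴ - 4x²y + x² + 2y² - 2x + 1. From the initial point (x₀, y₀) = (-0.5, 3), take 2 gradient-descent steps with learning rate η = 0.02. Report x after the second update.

-0.84116864

∇g = (8x³ - 8xy + 2x - 2, -4x² + 4y)
(x₁, y₁) = (-0.5, 3) − 0.02·(8, 11) = (-0.66, 2.78)
(x₂, y₂) = (-0.66, 2.78) − 0.02·(9.058432, 9.3776) = (-0.84116864, 2.592448)
x = -0.84116864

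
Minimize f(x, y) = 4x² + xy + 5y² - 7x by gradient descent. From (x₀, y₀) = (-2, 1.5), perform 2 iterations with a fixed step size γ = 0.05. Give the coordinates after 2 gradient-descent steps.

∇f = (8x + y - 7, x + 10y)
Step 1: at (-2, 1.5), ∇f = (-21.5, 13) → (-2, 1.5) − 0.05·(-21.5, 13) = (-0.925, 0.85)
Step 2: at (-0.925, 0.85), ∇f = (-13.55, 7.575) → (-0.925, 0.85) − 0.05·(-13.55, 7.575) = (-0.2475, 0.47125)

(-0.2475, 0.47125)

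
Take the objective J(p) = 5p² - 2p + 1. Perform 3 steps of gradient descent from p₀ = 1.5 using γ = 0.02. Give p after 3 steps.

0.8656

J′(p) = 10p - 2
Step 1: J′(1.5) = 13; p₁ = 1.5 − 0.02·13 = 1.24
Step 2: J′(1.24) = 10.4; p₂ = 1.24 − 0.02·10.4 = 1.032
Step 3: J′(1.032) = 8.32; p₃ = 1.032 − 0.02·8.32 = 0.8656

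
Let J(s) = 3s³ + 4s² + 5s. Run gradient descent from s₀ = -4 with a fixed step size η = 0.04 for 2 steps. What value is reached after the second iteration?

-33.225664

J′(s) = 9s² + 8s + 5
s₁ = -4 − 0.04·117 = -8.68
s₂ = -8.68 − 0.04·613.6416 = -33.225664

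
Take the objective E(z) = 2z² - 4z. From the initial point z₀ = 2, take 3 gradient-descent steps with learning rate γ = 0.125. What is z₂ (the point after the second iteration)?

1.25

E′(z) = 4z - 4
z₁ = 2 − 0.125·4 = 1.5
z₂ = 1.5 − 0.125·2 = 1.25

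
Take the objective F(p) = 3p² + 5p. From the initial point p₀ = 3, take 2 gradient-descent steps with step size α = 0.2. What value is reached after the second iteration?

F′(p) = 6p + 5
Step 1: F′(3) = 23; p₁ = 3 − 0.2·23 = -1.6
Step 2: F′(-1.6) = -4.6; p₂ = -1.6 − 0.2·(-4.6) = -0.68

-0.68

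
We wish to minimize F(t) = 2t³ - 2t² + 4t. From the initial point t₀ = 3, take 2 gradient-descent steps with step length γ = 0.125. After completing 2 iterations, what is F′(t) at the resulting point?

F′(t) = 6t² - 4t + 4
Step 1: F′(3) = 46; t₁ = 3 − 0.125·46 = -2.75
Step 2: F′(-2.75) = 60.375; t₂ = -2.75 − 0.125·60.375 = -10.296875
F′(t) at (-10.296875) = 681.34130859375

681.34130859375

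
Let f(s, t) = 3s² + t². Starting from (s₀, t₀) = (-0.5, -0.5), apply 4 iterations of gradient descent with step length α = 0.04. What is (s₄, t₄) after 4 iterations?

∇f = (6s, 2t)
Step 1: at (-0.5, -0.5), ∇f = (-3, -1) → (-0.5, -0.5) − 0.04·(-3, -1) = (-0.38, -0.46)
Step 2: at (-0.38, -0.46), ∇f = (-2.28, -0.92) → (-0.38, -0.46) − 0.04·(-2.28, -0.92) = (-0.2888, -0.4232)
Step 3: at (-0.2888, -0.4232), ∇f = (-1.7328, -0.8464) → (-0.2888, -0.4232) − 0.04·(-1.7328, -0.8464) = (-0.219488, -0.389344)
Step 4: at (-0.219488, -0.389344), ∇f = (-1.316928, -0.778688) → (-0.219488, -0.389344) − 0.04·(-1.316928, -0.778688) = (-0.16681088, -0.35819648)

(-0.16681088, -0.35819648)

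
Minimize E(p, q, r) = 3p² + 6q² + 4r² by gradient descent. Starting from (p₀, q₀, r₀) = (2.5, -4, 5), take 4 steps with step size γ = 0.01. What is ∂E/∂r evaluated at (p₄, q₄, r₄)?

28.6557184

∇E = (6p, 12q, 8r)
(p₁, q₁, r₁) = (2.5, -4, 5) − 0.01·(15, -48, 40) = (2.35, -3.52, 4.6)
(p₂, q₂, r₂) = (2.35, -3.52, 4.6) − 0.01·(14.1, -42.24, 36.8) = (2.209, -3.0976, 4.232)
(p₃, q₃, r₃) = (2.209, -3.0976, 4.232) − 0.01·(13.254, -37.1712, 33.856) = (2.07646, -2.725888, 3.89344)
(p₄, q₄, r₄) = (2.07646, -2.725888, 3.89344) − 0.01·(12.45876, -32.710656, 31.14752) = (1.9518724, -2.39878144, 3.5819648)
∂E/∂r at (1.9518724, -2.39878144, 3.5819648) = 28.6557184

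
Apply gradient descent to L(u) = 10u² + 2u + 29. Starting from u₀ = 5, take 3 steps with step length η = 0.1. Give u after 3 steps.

-5.2

L′(u) = 20u + 2
Step 1: L′(5) = 102; u₁ = 5 − 0.1·102 = -5.2
Step 2: L′(-5.2) = -102; u₂ = -5.2 − 0.1·(-102) = 5
Step 3: L′(5) = 102; u₃ = 5 − 0.1·102 = -5.2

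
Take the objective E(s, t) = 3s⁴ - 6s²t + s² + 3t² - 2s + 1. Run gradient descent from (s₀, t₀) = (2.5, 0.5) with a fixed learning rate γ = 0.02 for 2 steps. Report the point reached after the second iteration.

∇E = (12s³ - 12st + 2s - 2, -6s² + 6t)
Step 1: at (2.5, 0.5), ∇E = (175.5, -34.5) → (2.5, 0.5) − 0.02·(175.5, -34.5) = (-1.01, 1.19)
Step 2: at (-1.01, 1.19), ∇E = (-1.960812, 1.0194) → (-1.01, 1.19) − 0.02·(-1.960812, 1.0194) = (-0.97078376, 1.169612)

(-0.97078376, 1.169612)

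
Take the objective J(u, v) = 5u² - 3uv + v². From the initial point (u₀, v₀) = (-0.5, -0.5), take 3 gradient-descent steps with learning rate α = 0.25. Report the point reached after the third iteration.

(1.5234375, -0.7890625)

∇J = (10u - 3v, -3u + 2v)
(u₁, v₁) = (-0.5, -0.5) − 0.25·(-3.5, 0.5) = (0.375, -0.625)
(u₂, v₂) = (0.375, -0.625) − 0.25·(5.625, -2.375) = (-1.03125, -0.03125)
(u₃, v₃) = (-1.03125, -0.03125) − 0.25·(-10.21875, 3.03125) = (1.5234375, -0.7890625)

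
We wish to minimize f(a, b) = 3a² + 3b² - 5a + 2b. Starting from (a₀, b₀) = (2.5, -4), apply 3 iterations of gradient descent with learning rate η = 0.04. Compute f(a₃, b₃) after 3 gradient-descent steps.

∇f = (6a - 5, 6b + 2)
(a₁, b₁) = (2.5, -4) − 0.04·(10, -22) = (2.1, -3.12)
(a₂, b₂) = (2.1, -3.12) − 0.04·(7.6, -16.72) = (1.796, -2.4512)
(a₃, b₃) = (1.796, -2.4512) − 0.04·(5.776, -12.7072) = (1.56496, -1.942912)
f(1.56496, -1.942912) = 6.961396524032

6.961396524032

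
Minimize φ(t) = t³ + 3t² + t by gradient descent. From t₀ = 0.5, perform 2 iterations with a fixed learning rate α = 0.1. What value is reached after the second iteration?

-0.0901875

φ′(t) = 3t² + 6t + 1
t₁ = 0.5 − 0.1·4.75 = 0.025
t₂ = 0.025 − 0.1·1.151875 = -0.0901875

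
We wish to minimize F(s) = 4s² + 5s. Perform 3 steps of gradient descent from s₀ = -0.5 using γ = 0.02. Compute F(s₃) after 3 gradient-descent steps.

F′(s) = 8s + 5
Step 1: F′(-0.5) = 1; s₁ = -0.5 − 0.02·1 = -0.52
Step 2: F′(-0.52) = 0.84; s₂ = -0.52 − 0.02·0.84 = -0.5368
Step 3: F′(-0.5368) = 0.7056; s₃ = -0.5368 − 0.02·0.7056 = -0.550912
F(-0.550912) = -1.540543873024

-1.540543873024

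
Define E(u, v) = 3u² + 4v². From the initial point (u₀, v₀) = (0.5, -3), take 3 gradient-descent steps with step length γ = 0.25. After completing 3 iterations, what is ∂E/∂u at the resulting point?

∇E = (6u, 8v)
Step 1: at (0.5, -3), ∇E = (3, -24) → (0.5, -3) − 0.25·(3, -24) = (-0.25, 3)
Step 2: at (-0.25, 3), ∇E = (-1.5, 24) → (-0.25, 3) − 0.25·(-1.5, 24) = (0.125, -3)
Step 3: at (0.125, -3), ∇E = (0.75, -24) → (0.125, -3) − 0.25·(0.75, -24) = (-0.0625, 3)
∂E/∂u at (-0.0625, 3) = -0.375

-0.375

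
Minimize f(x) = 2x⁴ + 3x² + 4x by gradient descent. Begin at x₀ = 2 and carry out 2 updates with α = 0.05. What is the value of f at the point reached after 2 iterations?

27.1872

f′(x) = 8x³ + 6x + 4
x₁ = 2 − 0.05·80 = -2
x₂ = -2 − 0.05·(-72) = 1.6
f(1.6) = 27.1872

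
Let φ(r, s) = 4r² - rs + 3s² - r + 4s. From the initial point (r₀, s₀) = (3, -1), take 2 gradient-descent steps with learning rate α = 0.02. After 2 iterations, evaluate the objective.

16.31793952

∇φ = (8r - s - 1, -r + 6s + 4)
Step 1: at (3, -1), ∇φ = (24, -5) → (3, -1) − 0.02·(24, -5) = (2.52, -0.9)
Step 2: at (2.52, -0.9), ∇φ = (20.06, -3.92) → (2.52, -0.9) − 0.02·(20.06, -3.92) = (2.1188, -0.8216)
φ(2.1188, -0.8216) = 16.31793952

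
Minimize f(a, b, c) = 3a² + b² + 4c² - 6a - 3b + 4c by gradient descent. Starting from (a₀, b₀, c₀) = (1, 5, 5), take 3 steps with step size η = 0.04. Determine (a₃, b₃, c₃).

(1, 4.225408, 1.229376)

∇f = (6a - 6, 2b - 3, 8c + 4)
Step 1: at (1, 5, 5), ∇f = (0, 7, 44) → (1, 5, 5) − 0.04·(0, 7, 44) = (1, 4.72, 3.24)
Step 2: at (1, 4.72, 3.24), ∇f = (0, 6.44, 29.92) → (1, 4.72, 3.24) − 0.04·(0, 6.44, 29.92) = (1, 4.4624, 2.0432)
Step 3: at (1, 4.4624, 2.0432), ∇f = (0, 5.9248, 20.3456) → (1, 4.4624, 2.0432) − 0.04·(0, 5.9248, 20.3456) = (1, 4.225408, 1.229376)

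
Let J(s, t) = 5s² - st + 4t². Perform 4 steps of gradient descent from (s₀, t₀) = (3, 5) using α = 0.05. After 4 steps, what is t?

0.77363125

∇J = (10s - t, -s + 8t)
(s₁, t₁) = (3, 5) − 0.05·(25, 37) = (1.75, 3.15)
(s₂, t₂) = (1.75, 3.15) − 0.05·(14.35, 23.45) = (1.0325, 1.9775)
(s₃, t₃) = (1.0325, 1.9775) − 0.05·(8.3475, 14.7875) = (0.615125, 1.238125)
(s₄, t₄) = (0.615125, 1.238125) − 0.05·(4.913125, 9.289875) = (0.36946875, 0.77363125)
t = 0.77363125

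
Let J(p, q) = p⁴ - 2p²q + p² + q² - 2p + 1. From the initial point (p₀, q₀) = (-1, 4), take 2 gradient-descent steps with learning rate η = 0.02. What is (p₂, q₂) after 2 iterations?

∇J = (4p³ - 4pq + 2p - 2, -2p² + 2q)
(p₁, q₁) = (-1, 4) − 0.02·(8, 6) = (-1.16, 3.88)
(p₂, q₂) = (-1.16, 3.88) − 0.02·(7.439616, 5.0688) = (-1.30879232, 3.778624)

(-1.30879232, 3.778624)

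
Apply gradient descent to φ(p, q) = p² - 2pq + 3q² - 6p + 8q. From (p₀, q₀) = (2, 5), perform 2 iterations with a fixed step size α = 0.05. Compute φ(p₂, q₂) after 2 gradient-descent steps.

9.5978

∇φ = (2p - 2q - 6, -2p + 6q + 8)
Step 1: at (2, 5), ∇φ = (-12, 34) → (2, 5) − 0.05·(-12, 34) = (2.6, 3.3)
Step 2: at (2.6, 3.3), ∇φ = (-7.4, 22.6) → (2.6, 3.3) − 0.05·(-7.4, 22.6) = (2.97, 2.17)
φ(2.97, 2.17) = 9.5978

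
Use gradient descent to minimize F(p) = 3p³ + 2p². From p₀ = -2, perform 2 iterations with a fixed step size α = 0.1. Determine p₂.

F′(p) = 9p² + 4p
Step 1: F′(-2) = 28; p₁ = -2 − 0.1·28 = -4.8
Step 2: F′(-4.8) = 188.16; p₂ = -4.8 − 0.1·188.16 = -23.616

-23.616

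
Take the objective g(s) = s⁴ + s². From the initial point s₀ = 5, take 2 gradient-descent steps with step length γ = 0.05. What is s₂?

g′(s) = 4s³ + 2s
s₁ = 5 − 0.05·510 = -20.5
s₂ = -20.5 − 0.05·(-34501.5) = 1704.575

1704.575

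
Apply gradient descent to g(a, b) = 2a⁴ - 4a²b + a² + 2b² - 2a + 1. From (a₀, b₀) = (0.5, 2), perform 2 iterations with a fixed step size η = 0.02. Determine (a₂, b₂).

∇g = (8a³ - 8ab + 2a - 2, -4a² + 4b)
(a₁, b₁) = (0.5, 2) − 0.02·(-8, 7) = (0.66, 1.86)
(a₂, b₂) = (0.66, 1.86) − 0.02·(-8.200832, 5.6976) = (0.82401664, 1.746048)

(0.82401664, 1.746048)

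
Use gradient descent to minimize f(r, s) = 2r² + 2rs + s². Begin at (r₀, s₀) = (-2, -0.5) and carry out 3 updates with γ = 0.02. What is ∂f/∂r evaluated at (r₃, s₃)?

-6.517952

∇f = (4r + 2s, 2r + 2s)
(r₁, s₁) = (-2, -0.5) − 0.02·(-9, -5) = (-1.82, -0.4)
(r₂, s₂) = (-1.82, -0.4) − 0.02·(-8.08, -4.44) = (-1.6584, -0.3112)
(r₃, s₃) = (-1.6584, -0.3112) − 0.02·(-7.256, -3.9392) = (-1.51328, -0.232416)
∂f/∂r at (-1.51328, -0.232416) = -6.517952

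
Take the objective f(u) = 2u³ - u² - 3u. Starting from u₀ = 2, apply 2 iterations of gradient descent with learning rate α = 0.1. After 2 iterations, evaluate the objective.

-1.740145968

f′(u) = 6u² - 2u - 3
u₁ = 2 − 0.1·17 = 0.3
u₂ = 0.3 − 0.1·(-3.06) = 0.606
f(0.606) = -1.740145968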